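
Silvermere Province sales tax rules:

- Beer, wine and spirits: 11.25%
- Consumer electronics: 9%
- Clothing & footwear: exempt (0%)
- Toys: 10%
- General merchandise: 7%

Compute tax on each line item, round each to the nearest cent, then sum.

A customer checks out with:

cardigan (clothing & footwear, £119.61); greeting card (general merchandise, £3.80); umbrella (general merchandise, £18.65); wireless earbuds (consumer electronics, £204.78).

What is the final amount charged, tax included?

£366.85

Cardigan £119.61: clothing & footwear → 0% → £0.00
Greeting card £3.80: general merchandise → 7% → £0.27
Umbrella £18.65: general merchandise → 7% → £1.31
Wireless earbuds £204.78: consumer electronics → 9% → £18.43
Subtotal = £346.84; tax = £20.01; total due = £366.85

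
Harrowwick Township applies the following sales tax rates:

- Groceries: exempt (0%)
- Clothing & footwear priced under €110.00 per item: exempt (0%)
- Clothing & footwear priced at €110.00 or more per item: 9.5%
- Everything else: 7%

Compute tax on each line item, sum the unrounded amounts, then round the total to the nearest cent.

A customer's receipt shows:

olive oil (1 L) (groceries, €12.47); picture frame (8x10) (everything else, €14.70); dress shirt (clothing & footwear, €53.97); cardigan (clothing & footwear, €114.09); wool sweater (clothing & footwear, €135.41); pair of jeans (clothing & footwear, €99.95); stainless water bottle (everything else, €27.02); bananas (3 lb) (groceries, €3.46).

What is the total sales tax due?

€26.62

Olive oil (1 L) €12.47: groceries → 0% → €0.00
Picture frame (8x10) €14.70: everything else → 7% → €1.029
Dress shirt €53.97: clothing & footwear, under €110.00 → 0% → €0.00
Cardigan €114.09: clothing & footwear, €110.00 or more → 9.5% → €10.83855
Wool sweater €135.41: clothing & footwear, €110.00 or more → 9.5% → €12.86395
Pair of jeans €99.95: clothing & footwear, under €110.00 → 0% → €0.00
Stainless water bottle €27.02: everything else → 7% → €1.8914
Bananas (3 lb) €3.46: groceries → 0% → €0.00
Unrounded tax sum = €26.6229 → €26.62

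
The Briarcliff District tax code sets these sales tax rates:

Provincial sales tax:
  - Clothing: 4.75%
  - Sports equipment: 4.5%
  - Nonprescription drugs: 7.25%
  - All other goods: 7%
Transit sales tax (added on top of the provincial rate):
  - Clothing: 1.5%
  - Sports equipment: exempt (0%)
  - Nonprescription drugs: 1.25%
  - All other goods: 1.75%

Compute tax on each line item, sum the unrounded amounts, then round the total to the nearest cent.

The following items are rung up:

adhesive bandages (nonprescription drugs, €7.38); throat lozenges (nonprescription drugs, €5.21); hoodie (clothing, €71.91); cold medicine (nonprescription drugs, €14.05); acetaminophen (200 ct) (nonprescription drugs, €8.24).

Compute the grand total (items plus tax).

€114.25

Adhesive bandages €7.38: nonprescription drugs → 7.25% + 1.25% transit = 8.5% → €0.6273
Throat lozenges €5.21: nonprescription drugs → 7.25% + 1.25% transit = 8.5% → €0.44285
Hoodie €71.91: clothing → 4.75% + 1.5% transit = 6.25% → €4.494375
Cold medicine €14.05: nonprescription drugs → 7.25% + 1.25% transit = 8.5% → €1.19425
Acetaminophen (200 ct) €8.24: nonprescription drugs → 7.25% + 1.25% transit = 8.5% → €0.7004
Subtotal = €106.79; unrounded tax = €7.459175 → €7.46; total due = €114.25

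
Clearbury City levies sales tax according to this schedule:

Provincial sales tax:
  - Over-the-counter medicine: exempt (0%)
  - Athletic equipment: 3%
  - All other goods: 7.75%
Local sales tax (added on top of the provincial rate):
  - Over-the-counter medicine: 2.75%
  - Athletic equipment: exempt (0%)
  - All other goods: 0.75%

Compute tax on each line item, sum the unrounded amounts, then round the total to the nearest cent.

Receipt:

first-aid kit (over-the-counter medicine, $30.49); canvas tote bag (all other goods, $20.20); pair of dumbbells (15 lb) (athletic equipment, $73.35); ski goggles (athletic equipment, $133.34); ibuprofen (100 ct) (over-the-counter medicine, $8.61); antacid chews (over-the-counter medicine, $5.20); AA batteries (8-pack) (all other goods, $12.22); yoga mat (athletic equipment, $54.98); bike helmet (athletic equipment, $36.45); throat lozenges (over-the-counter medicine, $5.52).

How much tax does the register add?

$13.07

First-aid kit $30.49: over-the-counter medicine → 0% + 2.75% local = 2.75% → $0.838475
Canvas tote bag $20.20: all other goods → 7.75% + 0.75% local = 8.5% → $1.717
Pair of dumbbells (15 lb) $73.35: athletic equipment → 3% + 0% local = 3% → $2.2005
Ski goggles $133.34: athletic equipment → 3% + 0% local = 3% → $4.0002
Ibuprofen (100 ct) $8.61: over-the-counter medicine → 0% + 2.75% local = 2.75% → $0.236775
Antacid chews $5.20: over-the-counter medicine → 0% + 2.75% local = 2.75% → $0.143
AA batteries (8-pack) $12.22: all other goods → 7.75% + 0.75% local = 8.5% → $1.0387
Yoga mat $54.98: athletic equipment → 3% + 0% local = 3% → $1.6494
Bike helmet $36.45: athletic equipment → 3% + 0% local = 3% → $1.0935
Throat lozenges $5.52: over-the-counter medicine → 0% + 2.75% local = 2.75% → $0.1518
Unrounded tax sum = $13.06935 → $13.07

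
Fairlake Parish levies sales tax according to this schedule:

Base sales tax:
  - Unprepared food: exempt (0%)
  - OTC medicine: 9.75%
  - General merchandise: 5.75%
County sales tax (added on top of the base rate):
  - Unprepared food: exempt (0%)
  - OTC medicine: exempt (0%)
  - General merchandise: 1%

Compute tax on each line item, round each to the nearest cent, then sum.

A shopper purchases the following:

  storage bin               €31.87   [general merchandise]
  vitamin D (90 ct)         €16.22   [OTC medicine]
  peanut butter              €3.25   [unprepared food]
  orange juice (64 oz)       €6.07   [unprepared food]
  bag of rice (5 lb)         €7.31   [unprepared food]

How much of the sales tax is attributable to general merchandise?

€2.15

Storage bin €31.87: general merchandise → 5.75% + 1% county = 6.75% → €2.15
Tax on general merchandise = €2.15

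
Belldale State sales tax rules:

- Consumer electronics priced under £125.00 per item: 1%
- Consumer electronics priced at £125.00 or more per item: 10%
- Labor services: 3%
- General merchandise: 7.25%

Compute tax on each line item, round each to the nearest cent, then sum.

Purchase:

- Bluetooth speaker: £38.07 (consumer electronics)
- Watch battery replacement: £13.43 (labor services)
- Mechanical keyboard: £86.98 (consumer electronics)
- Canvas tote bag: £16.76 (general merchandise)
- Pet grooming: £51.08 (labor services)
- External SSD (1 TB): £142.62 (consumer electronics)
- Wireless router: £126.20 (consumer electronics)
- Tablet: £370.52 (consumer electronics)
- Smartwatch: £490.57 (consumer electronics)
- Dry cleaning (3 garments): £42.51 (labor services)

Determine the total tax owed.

£118.67

Bluetooth speaker £38.07: consumer electronics, under £125.00 → 1% → £0.38
Watch battery replacement £13.43: labor services → 3% → £0.40
Mechanical keyboard £86.98: consumer electronics, under £125.00 → 1% → £0.87
Canvas tote bag £16.76: general merchandise → 7.25% → £1.22
Pet grooming £51.08: labor services → 3% → £1.53
External SSD (1 TB) £142.62: consumer electronics, £125.00 or more → 10% → £14.26
Wireless router £126.20: consumer electronics, £125.00 or more → 10% → £12.62
Tablet £370.52: consumer electronics, £125.00 or more → 10% → £37.05
Smartwatch £490.57: consumer electronics, £125.00 or more → 10% → £49.06
Dry cleaning (3 garments) £42.51: labor services → 3% → £1.28
Total tax = £0.38 + £0.40 + £0.87 + £1.22 + £1.53 + £14.26 + £12.62 + £37.05 + £49.06 + £1.28 = £118.67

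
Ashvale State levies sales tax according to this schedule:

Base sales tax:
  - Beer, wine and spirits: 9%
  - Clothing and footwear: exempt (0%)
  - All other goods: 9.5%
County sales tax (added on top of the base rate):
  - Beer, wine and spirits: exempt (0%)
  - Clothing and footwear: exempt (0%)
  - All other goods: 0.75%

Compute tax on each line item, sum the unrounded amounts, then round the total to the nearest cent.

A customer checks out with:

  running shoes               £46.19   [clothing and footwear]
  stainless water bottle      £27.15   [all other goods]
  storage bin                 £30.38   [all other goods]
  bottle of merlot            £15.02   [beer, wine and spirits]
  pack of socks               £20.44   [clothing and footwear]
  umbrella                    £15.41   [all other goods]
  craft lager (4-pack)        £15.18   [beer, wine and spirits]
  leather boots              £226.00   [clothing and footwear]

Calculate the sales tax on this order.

£10.19

Running shoes £46.19: clothing and footwear → 0% + 0% county = 0% → £0.00
Stainless water bottle £27.15: all other goods → 9.5% + 0.75% county = 10.25% → £2.782875
Storage bin £30.38: all other goods → 9.5% + 0.75% county = 10.25% → £3.11395
Bottle of merlot £15.02: beer, wine and spirits → 9% + 0% county = 9% → £1.3518
Pack of socks £20.44: clothing and footwear → 0% + 0% county = 0% → £0.00
Umbrella £15.41: all other goods → 9.5% + 0.75% county = 10.25% → £1.579525
Craft lager (4-pack) £15.18: beer, wine and spirits → 9% + 0% county = 9% → £1.3662
Leather boots £226.00: clothing and footwear → 0% + 0% county = 0% → £0.00
Unrounded tax sum = £10.19435 → £10.19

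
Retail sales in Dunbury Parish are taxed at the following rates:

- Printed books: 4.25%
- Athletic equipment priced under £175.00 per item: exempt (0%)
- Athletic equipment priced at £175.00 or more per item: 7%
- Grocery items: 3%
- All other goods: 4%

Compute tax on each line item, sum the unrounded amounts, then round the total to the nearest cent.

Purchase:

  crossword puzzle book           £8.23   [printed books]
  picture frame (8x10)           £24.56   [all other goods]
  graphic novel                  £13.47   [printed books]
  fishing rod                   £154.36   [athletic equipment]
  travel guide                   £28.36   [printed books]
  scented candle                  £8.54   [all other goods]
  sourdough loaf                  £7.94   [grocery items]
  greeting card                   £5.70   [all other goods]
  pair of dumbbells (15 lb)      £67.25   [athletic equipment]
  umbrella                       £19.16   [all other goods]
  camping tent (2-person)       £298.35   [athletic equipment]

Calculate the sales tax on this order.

Crossword puzzle book £8.23: printed books → 4.25% → £0.349775
Picture frame (8x10) £24.56: all other goods → 4% → £0.9824
Graphic novel £13.47: printed books → 4.25% → £0.572475
Fishing rod £154.36: athletic equipment, under £175.00 → 0% → £0.00
Travel guide £28.36: printed books → 4.25% → £1.2053
Scented candle £8.54: all other goods → 4% → £0.3416
Sourdough loaf £7.94: grocery items → 3% → £0.2382
Greeting card £5.70: all other goods → 4% → £0.228
Pair of dumbbells (15 lb) £67.25: athletic equipment, under £175.00 → 0% → £0.00
Umbrella £19.16: all other goods → 4% → £0.7664
Camping tent (2-person) £298.35: athletic equipment, £175.00 or more → 7% → £20.8845
Unrounded tax sum = £25.56865 → £25.57

£25.57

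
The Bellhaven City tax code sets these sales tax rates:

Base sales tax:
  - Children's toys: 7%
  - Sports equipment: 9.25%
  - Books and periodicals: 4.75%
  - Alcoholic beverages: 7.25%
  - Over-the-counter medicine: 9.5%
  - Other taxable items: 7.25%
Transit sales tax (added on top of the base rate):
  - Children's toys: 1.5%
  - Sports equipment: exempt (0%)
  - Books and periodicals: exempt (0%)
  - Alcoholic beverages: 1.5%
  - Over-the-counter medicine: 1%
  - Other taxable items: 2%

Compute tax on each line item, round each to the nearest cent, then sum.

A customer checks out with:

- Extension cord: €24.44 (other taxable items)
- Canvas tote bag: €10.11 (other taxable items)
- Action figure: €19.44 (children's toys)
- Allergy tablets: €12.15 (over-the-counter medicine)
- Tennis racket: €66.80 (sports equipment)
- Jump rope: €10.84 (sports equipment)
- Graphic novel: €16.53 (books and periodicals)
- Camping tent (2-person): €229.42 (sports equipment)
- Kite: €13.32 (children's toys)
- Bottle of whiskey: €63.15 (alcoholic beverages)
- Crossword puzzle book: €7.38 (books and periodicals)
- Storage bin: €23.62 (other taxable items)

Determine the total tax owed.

€44.51

Extension cord €24.44: other taxable items → 7.25% + 2% transit = 9.25% → €2.26
Canvas tote bag €10.11: other taxable items → 7.25% + 2% transit = 9.25% → €0.94
Action figure €19.44: children's toys → 7% + 1.5% transit = 8.5% → €1.65
Allergy tablets €12.15: over-the-counter medicine → 9.5% + 1% transit = 10.5% → €1.28
Tennis racket €66.80: sports equipment → 9.25% + 0% transit = 9.25% → €6.18
Jump rope €10.84: sports equipment → 9.25% + 0% transit = 9.25% → €1.00
Graphic novel €16.53: books and periodicals → 4.75% + 0% transit = 4.75% → €0.79
Camping tent (2-person) €229.42: sports equipment → 9.25% + 0% transit = 9.25% → €21.22
Kite €13.32: children's toys → 7% + 1.5% transit = 8.5% → €1.13
Bottle of whiskey €63.15: alcoholic beverages → 7.25% + 1.5% transit = 8.75% → €5.53
Crossword puzzle book €7.38: books and periodicals → 4.75% + 0% transit = 4.75% → €0.35
Storage bin €23.62: other taxable items → 7.25% + 2% transit = 9.25% → €2.18
Total tax = €2.26 + €0.94 + €1.65 + €1.28 + €6.18 + €1.00 + €0.79 + €21.22 + €1.13 + €5.53 + €0.35 + €2.18 = €44.51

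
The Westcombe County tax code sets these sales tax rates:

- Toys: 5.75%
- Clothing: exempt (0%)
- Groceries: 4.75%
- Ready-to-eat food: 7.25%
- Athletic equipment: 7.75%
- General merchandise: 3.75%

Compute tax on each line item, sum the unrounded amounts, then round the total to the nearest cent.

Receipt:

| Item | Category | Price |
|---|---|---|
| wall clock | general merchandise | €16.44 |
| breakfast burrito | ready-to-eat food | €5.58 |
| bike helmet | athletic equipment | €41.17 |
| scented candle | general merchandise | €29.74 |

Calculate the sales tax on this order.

€5.33

Wall clock €16.44: general merchandise → 3.75% → €0.6165
Breakfast burrito €5.58: ready-to-eat food → 7.25% → €0.40455
Bike helmet €41.17: athletic equipment → 7.75% → €3.190675
Scented candle €29.74: general merchandise → 3.75% → €1.11525
Unrounded tax sum = €5.326975 → €5.33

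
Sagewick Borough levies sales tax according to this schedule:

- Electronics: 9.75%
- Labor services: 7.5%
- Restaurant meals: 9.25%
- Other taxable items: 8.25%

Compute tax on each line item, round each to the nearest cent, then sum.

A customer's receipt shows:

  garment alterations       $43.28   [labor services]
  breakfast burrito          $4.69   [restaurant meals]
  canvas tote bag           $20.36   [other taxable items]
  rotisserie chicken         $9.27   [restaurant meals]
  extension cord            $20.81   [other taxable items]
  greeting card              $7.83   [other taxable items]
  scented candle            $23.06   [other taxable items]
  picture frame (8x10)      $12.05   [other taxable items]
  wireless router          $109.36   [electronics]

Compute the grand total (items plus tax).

Garment alterations $43.28: labor services → 7.5% → $3.25
Breakfast burrito $4.69: restaurant meals → 9.25% → $0.43
Canvas tote bag $20.36: other taxable items → 8.25% → $1.68
Rotisserie chicken $9.27: restaurant meals → 9.25% → $0.86
Extension cord $20.81: other taxable items → 8.25% → $1.72
Greeting card $7.83: other taxable items → 8.25% → $0.65
Scented candle $23.06: other taxable items → 8.25% → $1.90
Picture frame (8x10) $12.05: other taxable items → 8.25% → $0.99
Wireless router $109.36: electronics → 9.75% → $10.66
Subtotal = $250.71; tax = $22.14; total due = $272.85

$272.85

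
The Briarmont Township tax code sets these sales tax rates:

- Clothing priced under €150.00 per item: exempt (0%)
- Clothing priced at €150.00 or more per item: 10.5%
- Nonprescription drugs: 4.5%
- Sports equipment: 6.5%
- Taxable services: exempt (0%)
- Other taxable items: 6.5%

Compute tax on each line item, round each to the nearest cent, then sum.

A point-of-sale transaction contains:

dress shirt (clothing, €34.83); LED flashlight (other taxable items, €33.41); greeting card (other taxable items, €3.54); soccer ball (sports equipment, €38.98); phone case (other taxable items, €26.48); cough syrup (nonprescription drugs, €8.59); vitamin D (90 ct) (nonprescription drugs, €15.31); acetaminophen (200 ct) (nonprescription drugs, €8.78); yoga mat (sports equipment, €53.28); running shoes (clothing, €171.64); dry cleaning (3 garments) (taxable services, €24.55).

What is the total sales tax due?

€29.61

Dress shirt €34.83: clothing, under €150.00 → 0% → €0.00
LED flashlight €33.41: other taxable items → 6.5% → €2.17
Greeting card €3.54: other taxable items → 6.5% → €0.23
Soccer ball €38.98: sports equipment → 6.5% → €2.53
Phone case €26.48: other taxable items → 6.5% → €1.72
Cough syrup €8.59: nonprescription drugs → 4.5% → €0.39
Vitamin D (90 ct) €15.31: nonprescription drugs → 4.5% → €0.69
Acetaminophen (200 ct) €8.78: nonprescription drugs → 4.5% → €0.40
Yoga mat €53.28: sports equipment → 6.5% → €3.46
Running shoes €171.64: clothing, €150.00 or more → 10.5% → €18.02
Dry cleaning (3 garments) €24.55: taxable services → 0% → €0.00
Total tax = €2.17 + €0.23 + €2.53 + €1.72 + €0.39 + €0.69 + €0.40 + €3.46 + €18.02 = €29.61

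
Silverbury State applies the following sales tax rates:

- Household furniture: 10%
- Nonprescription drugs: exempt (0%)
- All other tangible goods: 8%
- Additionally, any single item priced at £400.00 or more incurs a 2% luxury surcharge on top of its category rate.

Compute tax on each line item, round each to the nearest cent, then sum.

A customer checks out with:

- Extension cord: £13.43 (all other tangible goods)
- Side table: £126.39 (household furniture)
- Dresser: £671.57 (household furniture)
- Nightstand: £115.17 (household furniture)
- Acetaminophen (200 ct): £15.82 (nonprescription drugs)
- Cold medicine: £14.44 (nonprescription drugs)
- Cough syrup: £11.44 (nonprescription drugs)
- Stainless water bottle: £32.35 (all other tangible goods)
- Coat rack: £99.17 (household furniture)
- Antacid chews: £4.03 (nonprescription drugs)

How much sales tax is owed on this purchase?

£118.33

Extension cord £13.43: all other tangible goods → 8% → £1.07
Side table £126.39: household furniture → 10% → £12.64
Dresser £671.57: household furniture → 10% + 2% surcharge = 12% → £80.59
Nightstand £115.17: household furniture → 10% → £11.52
Acetaminophen (200 ct) £15.82: nonprescription drugs → 0% → £0.00
Cold medicine £14.44: nonprescription drugs → 0% → £0.00
Cough syrup £11.44: nonprescription drugs → 0% → £0.00
Stainless water bottle £32.35: all other tangible goods → 8% → £2.59
Coat rack £99.17: household furniture → 10% → £9.92
Antacid chews £4.03: nonprescription drugs → 0% → £0.00
Total tax = £1.07 + £12.64 + £80.59 + £11.52 + £2.59 + £9.92 = £118.33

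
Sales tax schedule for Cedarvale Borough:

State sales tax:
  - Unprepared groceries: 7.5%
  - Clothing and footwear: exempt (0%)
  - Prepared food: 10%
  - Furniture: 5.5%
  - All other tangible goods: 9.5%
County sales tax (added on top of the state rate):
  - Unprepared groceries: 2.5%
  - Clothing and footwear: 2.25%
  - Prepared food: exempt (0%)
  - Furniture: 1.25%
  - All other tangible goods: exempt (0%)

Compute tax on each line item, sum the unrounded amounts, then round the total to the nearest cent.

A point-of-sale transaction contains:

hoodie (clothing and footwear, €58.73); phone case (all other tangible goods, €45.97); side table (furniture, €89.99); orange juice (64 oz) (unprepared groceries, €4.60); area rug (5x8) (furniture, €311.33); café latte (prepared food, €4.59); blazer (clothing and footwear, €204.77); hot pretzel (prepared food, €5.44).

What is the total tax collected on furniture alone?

€27.09

Side table €89.99: furniture → 5.5% + 1.25% county = 6.75% → €6.074325
Area rug (5x8) €311.33: furniture → 5.5% + 1.25% county = 6.75% → €21.014775
Tax on furniture: unrounded sum = €27.0891 → €27.09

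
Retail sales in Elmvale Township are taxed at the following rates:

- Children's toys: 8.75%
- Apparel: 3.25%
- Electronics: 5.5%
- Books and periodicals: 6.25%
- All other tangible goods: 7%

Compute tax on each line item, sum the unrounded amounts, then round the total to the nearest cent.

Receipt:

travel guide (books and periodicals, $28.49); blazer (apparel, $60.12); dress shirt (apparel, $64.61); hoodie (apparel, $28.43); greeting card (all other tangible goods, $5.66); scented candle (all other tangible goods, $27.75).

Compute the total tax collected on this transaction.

$9.10

Travel guide $28.49: books and periodicals → 6.25% → $1.780625
Blazer $60.12: apparel → 3.25% → $1.9539
Dress shirt $64.61: apparel → 3.25% → $2.099825
Hoodie $28.43: apparel → 3.25% → $0.923975
Greeting card $5.66: all other tangible goods → 7% → $0.3962
Scented candle $27.75: all other tangible goods → 7% → $1.9425
Unrounded tax sum = $9.097025 → $9.10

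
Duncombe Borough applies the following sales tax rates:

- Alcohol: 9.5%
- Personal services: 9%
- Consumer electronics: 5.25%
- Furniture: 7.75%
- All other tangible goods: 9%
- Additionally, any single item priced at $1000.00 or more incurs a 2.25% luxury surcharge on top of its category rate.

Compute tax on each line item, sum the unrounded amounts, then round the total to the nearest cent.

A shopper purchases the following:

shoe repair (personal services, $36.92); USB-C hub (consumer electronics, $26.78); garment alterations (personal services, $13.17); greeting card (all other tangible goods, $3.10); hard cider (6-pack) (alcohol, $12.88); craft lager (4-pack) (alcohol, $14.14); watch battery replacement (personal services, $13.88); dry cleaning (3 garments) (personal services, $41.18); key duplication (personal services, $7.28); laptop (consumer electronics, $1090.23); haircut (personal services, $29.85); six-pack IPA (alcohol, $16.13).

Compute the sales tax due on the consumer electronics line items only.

$83.17

USB-C hub $26.78: consumer electronics → 5.25% → $1.40595
Laptop $1090.23: consumer electronics → 5.25% + 2.25% surcharge = 7.5% → $81.76725
Tax on consumer electronics: unrounded sum = $83.1732 → $83.17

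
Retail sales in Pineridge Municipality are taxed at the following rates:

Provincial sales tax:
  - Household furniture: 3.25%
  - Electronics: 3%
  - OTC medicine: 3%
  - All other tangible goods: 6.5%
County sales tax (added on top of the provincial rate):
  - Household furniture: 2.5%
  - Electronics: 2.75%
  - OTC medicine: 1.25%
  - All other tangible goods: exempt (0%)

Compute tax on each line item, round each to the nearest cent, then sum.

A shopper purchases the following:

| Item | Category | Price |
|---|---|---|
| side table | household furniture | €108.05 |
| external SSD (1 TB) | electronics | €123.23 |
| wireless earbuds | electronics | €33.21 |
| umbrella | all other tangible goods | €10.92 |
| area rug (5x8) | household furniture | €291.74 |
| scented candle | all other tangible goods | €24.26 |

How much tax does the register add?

€34.28

Side table €108.05: household furniture → 3.25% + 2.5% county = 5.75% → €6.21
External SSD (1 TB) €123.23: electronics → 3% + 2.75% county = 5.75% → €7.09
Wireless earbuds €33.21: electronics → 3% + 2.75% county = 5.75% → €1.91
Umbrella €10.92: all other tangible goods → 6.5% + 0% county = 6.5% → €0.71
Area rug (5x8) €291.74: household furniture → 3.25% + 2.5% county = 5.75% → €16.78
Scented candle €24.26: all other tangible goods → 6.5% + 0% county = 6.5% → €1.58
Total tax = €6.21 + €7.09 + €1.91 + €0.71 + €16.78 + €1.58 = €34.28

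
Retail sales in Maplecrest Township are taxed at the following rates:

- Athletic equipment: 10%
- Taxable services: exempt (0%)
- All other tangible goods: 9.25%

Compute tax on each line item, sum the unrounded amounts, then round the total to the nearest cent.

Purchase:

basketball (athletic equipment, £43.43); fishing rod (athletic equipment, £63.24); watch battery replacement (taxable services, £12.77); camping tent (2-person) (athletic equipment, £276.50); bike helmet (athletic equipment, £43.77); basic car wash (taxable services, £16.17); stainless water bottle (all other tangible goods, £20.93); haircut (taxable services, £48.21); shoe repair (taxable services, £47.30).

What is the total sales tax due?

Basketball £43.43: athletic equipment → 10% → £4.343
Fishing rod £63.24: athletic equipment → 10% → £6.324
Watch battery replacement £12.77: taxable services → 0% → £0.00
Camping tent (2-person) £276.50: athletic equipment → 10% → £27.65
Bike helmet £43.77: athletic equipment → 10% → £4.377
Basic car wash £16.17: taxable services → 0% → £0.00
Stainless water bottle £20.93: all other tangible goods → 9.25% → £1.936025
Haircut £48.21: taxable services → 0% → £0.00
Shoe repair £47.30: taxable services → 0% → £0.00
Unrounded tax sum = £44.630025 → £44.63

£44.63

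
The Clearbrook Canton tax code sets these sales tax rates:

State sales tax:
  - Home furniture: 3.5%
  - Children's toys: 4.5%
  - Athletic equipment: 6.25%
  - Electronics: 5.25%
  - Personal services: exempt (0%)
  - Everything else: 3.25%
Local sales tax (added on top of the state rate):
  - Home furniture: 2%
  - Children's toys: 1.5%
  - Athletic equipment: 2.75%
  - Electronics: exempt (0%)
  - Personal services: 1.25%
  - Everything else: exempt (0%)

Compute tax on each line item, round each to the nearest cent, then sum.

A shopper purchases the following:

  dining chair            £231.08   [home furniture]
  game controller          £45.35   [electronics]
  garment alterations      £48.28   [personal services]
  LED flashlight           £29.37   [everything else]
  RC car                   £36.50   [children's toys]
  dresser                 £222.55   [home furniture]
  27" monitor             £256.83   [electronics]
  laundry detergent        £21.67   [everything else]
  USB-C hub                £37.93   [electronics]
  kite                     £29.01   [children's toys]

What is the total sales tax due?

Dining chair £231.08: home furniture → 3.5% + 2% local = 5.5% → £12.71
Game controller £45.35: electronics → 5.25% + 0% local = 5.25% → £2.38
Garment alterations £48.28: personal services → 0% + 1.25% local = 1.25% → £0.60
LED flashlight £29.37: everything else → 3.25% + 0% local = 3.25% → £0.95
RC car £36.50: children's toys → 4.5% + 1.5% local = 6% → £2.19
Dresser £222.55: home furniture → 3.5% + 2% local = 5.5% → £12.24
27" monitor £256.83: electronics → 5.25% + 0% local = 5.25% → £13.48
Laundry detergent £21.67: everything else → 3.25% + 0% local = 3.25% → £0.70
USB-C hub £37.93: electronics → 5.25% + 0% local = 5.25% → £1.99
Kite £29.01: children's toys → 4.5% + 1.5% local = 6% → £1.74
Total tax = £12.71 + £2.38 + £0.60 + £0.95 + £2.19 + £12.24 + £13.48 + £0.70 + £1.99 + £1.74 = £48.98

£48.98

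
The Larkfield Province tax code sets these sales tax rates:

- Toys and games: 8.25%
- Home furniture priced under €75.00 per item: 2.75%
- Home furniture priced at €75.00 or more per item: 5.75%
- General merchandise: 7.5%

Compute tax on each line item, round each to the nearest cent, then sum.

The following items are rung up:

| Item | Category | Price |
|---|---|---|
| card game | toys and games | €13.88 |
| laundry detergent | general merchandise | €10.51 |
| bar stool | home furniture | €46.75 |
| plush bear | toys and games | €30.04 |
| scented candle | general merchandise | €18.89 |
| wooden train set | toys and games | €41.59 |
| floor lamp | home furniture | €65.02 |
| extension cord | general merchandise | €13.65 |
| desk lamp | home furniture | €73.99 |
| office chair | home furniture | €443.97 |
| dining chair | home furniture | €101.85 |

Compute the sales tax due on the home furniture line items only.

Bar stool €46.75: home furniture, under €75.00 → 2.75% → €1.29
Floor lamp €65.02: home furniture, under €75.00 → 2.75% → €1.79
Desk lamp €73.99: home furniture, under €75.00 → 2.75% → €2.03
Office chair €443.97: home furniture, €75.00 or more → 5.75% → €25.53
Dining chair €101.85: home furniture, €75.00 or more → 5.75% → €5.86
Tax on home furniture = €1.29 + €1.79 + €2.03 + €25.53 + €5.86 = €36.50

€36.50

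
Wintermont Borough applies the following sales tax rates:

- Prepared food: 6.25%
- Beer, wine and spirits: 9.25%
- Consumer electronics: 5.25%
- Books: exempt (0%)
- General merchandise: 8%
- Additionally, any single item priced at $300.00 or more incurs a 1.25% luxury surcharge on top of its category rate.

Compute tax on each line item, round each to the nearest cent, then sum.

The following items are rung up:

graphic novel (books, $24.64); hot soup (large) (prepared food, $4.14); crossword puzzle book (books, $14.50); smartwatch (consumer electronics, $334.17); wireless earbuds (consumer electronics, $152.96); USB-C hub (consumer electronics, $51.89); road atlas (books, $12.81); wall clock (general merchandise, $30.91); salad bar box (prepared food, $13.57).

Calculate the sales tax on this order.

Graphic novel $24.64: books → 0% → $0.00
Hot soup (large) $4.14: prepared food → 6.25% → $0.26
Crossword puzzle book $14.50: books → 0% → $0.00
Smartwatch $334.17: consumer electronics → 5.25% + 1.25% surcharge = 6.5% → $21.72
Wireless earbuds $152.96: consumer electronics → 5.25% → $8.03
USB-C hub $51.89: consumer electronics → 5.25% → $2.72
Road atlas $12.81: books → 0% → $0.00
Wall clock $30.91: general merchandise → 8% → $2.47
Salad bar box $13.57: prepared food → 6.25% → $0.85
Total tax = $0.26 + $21.72 + $8.03 + $2.72 + $2.47 + $0.85 = $36.05

$36.05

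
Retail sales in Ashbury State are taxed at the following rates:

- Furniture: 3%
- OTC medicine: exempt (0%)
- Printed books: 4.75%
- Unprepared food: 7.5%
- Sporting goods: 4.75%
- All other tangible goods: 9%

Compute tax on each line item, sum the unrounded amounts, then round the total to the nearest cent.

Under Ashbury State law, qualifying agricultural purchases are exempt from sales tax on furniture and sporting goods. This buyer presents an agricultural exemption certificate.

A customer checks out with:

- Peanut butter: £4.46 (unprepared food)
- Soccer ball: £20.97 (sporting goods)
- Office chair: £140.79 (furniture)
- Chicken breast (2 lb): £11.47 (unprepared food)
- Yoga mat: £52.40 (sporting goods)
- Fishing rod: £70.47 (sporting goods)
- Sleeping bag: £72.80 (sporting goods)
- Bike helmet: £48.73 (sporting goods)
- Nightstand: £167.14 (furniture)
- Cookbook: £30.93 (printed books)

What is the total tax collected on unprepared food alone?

Peanut butter £4.46: unprepared food → 7.5% → £0.3345
Chicken breast (2 lb) £11.47: unprepared food → 7.5% → £0.86025
Tax on unprepared food: unrounded sum = £1.19475 → £1.19

£1.19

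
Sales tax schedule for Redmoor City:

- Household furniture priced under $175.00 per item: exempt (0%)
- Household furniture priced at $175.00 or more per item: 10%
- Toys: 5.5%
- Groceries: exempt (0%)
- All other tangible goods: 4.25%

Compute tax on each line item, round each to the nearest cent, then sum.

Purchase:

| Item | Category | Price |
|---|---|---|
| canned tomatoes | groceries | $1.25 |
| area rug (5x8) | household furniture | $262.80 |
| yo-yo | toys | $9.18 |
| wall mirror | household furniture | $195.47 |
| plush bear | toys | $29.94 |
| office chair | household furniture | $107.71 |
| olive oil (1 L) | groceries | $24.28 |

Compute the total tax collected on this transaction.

$47.98

Canned tomatoes $1.25: groceries → 0% → $0.00
Area rug (5x8) $262.80: household furniture, $175.00 or more → 10% → $26.28
Yo-yo $9.18: toys → 5.5% → $0.50
Wall mirror $195.47: household furniture, $175.00 or more → 10% → $19.55
Plush bear $29.94: toys → 5.5% → $1.65
Office chair $107.71: household furniture, under $175.00 → 0% → $0.00
Olive oil (1 L) $24.28: groceries → 0% → $0.00
Total tax = $26.28 + $0.50 + $19.55 + $1.65 = $47.98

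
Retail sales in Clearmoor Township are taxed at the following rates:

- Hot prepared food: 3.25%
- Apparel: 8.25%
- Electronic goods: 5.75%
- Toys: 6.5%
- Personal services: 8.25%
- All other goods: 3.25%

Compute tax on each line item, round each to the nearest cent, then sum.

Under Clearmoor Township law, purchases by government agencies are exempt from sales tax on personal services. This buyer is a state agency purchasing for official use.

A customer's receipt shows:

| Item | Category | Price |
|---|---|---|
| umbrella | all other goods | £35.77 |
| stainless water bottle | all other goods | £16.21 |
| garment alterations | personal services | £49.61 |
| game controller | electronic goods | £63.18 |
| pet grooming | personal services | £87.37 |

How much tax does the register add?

£5.32

Umbrella £35.77: all other goods → 3.25% → £1.16
Stainless water bottle £16.21: all other goods → 3.25% → £0.53
Garment alterations £49.61: personal services, buyer-exempt → 0% → £0.00
Game controller £63.18: electronic goods → 5.75% → £3.63
Pet grooming £87.37: personal services, buyer-exempt → 0% → £0.00
Total tax = £1.16 + £0.53 + £3.63 = £5.32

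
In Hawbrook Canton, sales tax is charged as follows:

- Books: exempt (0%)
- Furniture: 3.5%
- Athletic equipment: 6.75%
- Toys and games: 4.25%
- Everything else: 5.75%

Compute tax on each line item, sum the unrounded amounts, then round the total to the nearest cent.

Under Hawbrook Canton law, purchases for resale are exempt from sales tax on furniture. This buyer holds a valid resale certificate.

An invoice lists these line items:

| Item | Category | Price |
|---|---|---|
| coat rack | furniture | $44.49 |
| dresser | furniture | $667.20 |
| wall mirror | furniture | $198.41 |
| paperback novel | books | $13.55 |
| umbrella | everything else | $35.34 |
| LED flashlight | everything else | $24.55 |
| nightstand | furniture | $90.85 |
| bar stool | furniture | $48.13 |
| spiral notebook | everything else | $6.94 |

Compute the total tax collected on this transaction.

Coat rack $44.49: furniture, buyer-exempt → 0% → $0.00
Dresser $667.20: furniture, buyer-exempt → 0% → $0.00
Wall mirror $198.41: furniture, buyer-exempt → 0% → $0.00
Paperback novel $13.55: books → 0% → $0.00
Umbrella $35.34: everything else → 5.75% → $2.03205
LED flashlight $24.55: everything else → 5.75% → $1.411625
Nightstand $90.85: furniture, buyer-exempt → 0% → $0.00
Bar stool $48.13: furniture, buyer-exempt → 0% → $0.00
Spiral notebook $6.94: everything else → 5.75% → $0.39905
Unrounded tax sum = $3.842725 → $3.84

$3.84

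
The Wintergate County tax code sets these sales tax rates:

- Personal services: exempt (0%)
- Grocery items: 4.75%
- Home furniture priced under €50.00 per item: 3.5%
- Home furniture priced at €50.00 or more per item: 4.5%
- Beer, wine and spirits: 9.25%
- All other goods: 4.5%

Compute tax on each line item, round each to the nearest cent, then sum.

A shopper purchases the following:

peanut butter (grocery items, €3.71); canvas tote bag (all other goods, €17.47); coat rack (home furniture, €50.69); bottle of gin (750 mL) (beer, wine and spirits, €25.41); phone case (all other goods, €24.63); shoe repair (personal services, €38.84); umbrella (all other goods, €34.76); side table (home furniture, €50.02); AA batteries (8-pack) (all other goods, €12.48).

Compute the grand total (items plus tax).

Peanut butter €3.71: grocery items → 4.75% → €0.18
Canvas tote bag €17.47: all other goods → 4.5% → €0.79
Coat rack €50.69: home furniture, €50.00 or more → 4.5% → €2.28
Bottle of gin (750 mL) €25.41: beer, wine and spirits → 9.25% → €2.35
Phone case €24.63: all other goods → 4.5% → €1.11
Shoe repair €38.84: personal services → 0% → €0.00
Umbrella €34.76: all other goods → 4.5% → €1.56
Side table €50.02: home furniture, €50.00 or more → 4.5% → €2.25
AA batteries (8-pack) €12.48: all other goods → 4.5% → €0.56
Subtotal = €258.01; tax = €11.08; total due = €269.09

€269.09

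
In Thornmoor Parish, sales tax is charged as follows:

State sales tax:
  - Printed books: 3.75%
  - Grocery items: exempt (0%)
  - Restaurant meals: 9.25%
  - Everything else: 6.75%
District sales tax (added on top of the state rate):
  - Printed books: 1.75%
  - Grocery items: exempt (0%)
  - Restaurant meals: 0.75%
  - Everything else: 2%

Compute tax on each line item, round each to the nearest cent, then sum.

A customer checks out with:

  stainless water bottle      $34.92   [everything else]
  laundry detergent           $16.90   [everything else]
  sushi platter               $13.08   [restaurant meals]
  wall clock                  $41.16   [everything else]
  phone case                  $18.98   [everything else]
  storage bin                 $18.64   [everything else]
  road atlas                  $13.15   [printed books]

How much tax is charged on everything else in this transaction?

Stainless water bottle $34.92: everything else → 6.75% + 2% district = 8.75% → $3.06
Laundry detergent $16.90: everything else → 6.75% + 2% district = 8.75% → $1.48
Wall clock $41.16: everything else → 6.75% + 2% district = 8.75% → $3.60
Phone case $18.98: everything else → 6.75% + 2% district = 8.75% → $1.66
Storage bin $18.64: everything else → 6.75% + 2% district = 8.75% → $1.63
Tax on everything else = $3.06 + $1.48 + $3.60 + $1.66 + $1.63 = $11.43

$11.43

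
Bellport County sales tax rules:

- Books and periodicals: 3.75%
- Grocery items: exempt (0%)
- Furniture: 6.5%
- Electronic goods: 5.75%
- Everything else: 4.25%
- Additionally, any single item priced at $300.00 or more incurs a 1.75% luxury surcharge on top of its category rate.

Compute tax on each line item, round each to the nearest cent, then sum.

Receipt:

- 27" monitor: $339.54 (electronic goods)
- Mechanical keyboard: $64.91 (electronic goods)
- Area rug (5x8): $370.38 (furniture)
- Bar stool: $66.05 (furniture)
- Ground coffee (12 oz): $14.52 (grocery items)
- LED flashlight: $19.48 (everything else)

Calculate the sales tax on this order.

27" monitor $339.54: electronic goods → 5.75% + 1.75% surcharge = 7.5% → $25.47
Mechanical keyboard $64.91: electronic goods → 5.75% → $3.73
Area rug (5x8) $370.38: furniture → 6.5% + 1.75% surcharge = 8.25% → $30.56
Bar stool $66.05: furniture → 6.5% → $4.29
Ground coffee (12 oz) $14.52: grocery items → 0% → $0.00
LED flashlight $19.48: everything else → 4.25% → $0.83
Total tax = $25.47 + $3.73 + $30.56 + $4.29 + $0.83 = $64.88

$64.88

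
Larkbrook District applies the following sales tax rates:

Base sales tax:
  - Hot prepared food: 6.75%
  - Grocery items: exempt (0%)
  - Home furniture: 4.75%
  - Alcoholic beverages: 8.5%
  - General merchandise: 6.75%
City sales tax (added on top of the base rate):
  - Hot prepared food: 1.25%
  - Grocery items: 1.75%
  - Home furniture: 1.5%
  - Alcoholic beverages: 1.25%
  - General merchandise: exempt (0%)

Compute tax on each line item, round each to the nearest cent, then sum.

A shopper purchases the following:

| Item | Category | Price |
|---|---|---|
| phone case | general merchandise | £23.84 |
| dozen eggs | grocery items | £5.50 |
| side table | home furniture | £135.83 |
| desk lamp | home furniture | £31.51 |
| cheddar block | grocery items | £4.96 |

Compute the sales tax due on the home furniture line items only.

£10.46

Side table £135.83: home furniture → 4.75% + 1.5% city = 6.25% → £8.49
Desk lamp £31.51: home furniture → 4.75% + 1.5% city = 6.25% → £1.97
Tax on home furniture = £8.49 + £1.97 = £10.46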